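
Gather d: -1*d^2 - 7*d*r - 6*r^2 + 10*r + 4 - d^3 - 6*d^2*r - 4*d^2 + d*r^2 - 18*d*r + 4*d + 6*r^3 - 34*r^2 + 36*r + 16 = -d^3 + d^2*(-6*r - 5) + d*(r^2 - 25*r + 4) + 6*r^3 - 40*r^2 + 46*r + 20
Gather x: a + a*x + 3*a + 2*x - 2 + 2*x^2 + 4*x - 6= 4*a + 2*x^2 + x*(a + 6) - 8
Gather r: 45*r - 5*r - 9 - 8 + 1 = 40*r - 16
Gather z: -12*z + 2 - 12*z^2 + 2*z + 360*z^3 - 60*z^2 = 360*z^3 - 72*z^2 - 10*z + 2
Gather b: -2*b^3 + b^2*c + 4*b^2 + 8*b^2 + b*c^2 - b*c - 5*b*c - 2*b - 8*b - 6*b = -2*b^3 + b^2*(c + 12) + b*(c^2 - 6*c - 16)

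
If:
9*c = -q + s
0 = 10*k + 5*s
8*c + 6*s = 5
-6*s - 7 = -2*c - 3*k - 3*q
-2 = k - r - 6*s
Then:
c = -43/76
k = -181/228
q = 1523/228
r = -1897/228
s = 181/114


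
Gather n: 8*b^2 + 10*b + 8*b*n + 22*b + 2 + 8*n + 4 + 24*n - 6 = 8*b^2 + 32*b + n*(8*b + 32)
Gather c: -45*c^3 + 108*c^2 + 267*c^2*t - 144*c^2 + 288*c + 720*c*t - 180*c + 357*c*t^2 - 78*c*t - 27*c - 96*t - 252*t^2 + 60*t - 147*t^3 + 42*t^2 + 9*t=-45*c^3 + c^2*(267*t - 36) + c*(357*t^2 + 642*t + 81) - 147*t^3 - 210*t^2 - 27*t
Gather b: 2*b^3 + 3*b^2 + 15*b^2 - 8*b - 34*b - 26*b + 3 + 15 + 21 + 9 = 2*b^3 + 18*b^2 - 68*b + 48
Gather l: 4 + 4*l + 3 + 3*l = 7*l + 7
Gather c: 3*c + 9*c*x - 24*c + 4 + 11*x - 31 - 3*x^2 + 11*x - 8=c*(9*x - 21) - 3*x^2 + 22*x - 35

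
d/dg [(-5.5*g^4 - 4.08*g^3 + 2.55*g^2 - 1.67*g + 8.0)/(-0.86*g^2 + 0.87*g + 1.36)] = (9.46*g^5 - 10.8462*g^4 - 37.0192*g^3 - 15.8641*g^2 + 20.696*g - 9.2312)/(0.7396*g^4 - 1.4964*g^3 - 1.5823*g^2 + 2.3664*g + 1.8496)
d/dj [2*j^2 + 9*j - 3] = 4*j + 9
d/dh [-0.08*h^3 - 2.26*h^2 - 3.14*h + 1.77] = -0.24*h^2 - 4.52*h - 3.14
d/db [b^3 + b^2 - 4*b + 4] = 3*b^2 + 2*b - 4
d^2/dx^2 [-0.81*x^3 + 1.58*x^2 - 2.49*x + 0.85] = 3.16 - 4.86*x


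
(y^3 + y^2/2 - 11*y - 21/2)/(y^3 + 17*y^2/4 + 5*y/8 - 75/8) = 4*(2*y^2 - 5*y - 7)/(8*y^2 + 10*y - 25)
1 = 1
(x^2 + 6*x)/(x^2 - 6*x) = (x + 6)/(x - 6)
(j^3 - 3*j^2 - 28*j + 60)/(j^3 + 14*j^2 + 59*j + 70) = (j^2 - 8*j + 12)/(j^2 + 9*j + 14)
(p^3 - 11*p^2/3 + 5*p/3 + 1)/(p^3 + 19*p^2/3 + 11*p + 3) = (p^2 - 4*p + 3)/(p^2 + 6*p + 9)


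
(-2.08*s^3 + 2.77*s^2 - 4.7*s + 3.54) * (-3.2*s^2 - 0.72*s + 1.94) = 6.656*s^5 - 7.3664*s^4 + 9.0104*s^3 - 2.5702*s^2 - 11.6668*s + 6.8676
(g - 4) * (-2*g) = -2*g^2 + 8*g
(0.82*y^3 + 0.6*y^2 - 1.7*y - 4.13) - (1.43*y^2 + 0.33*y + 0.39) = 0.82*y^3 - 0.83*y^2 - 2.03*y - 4.52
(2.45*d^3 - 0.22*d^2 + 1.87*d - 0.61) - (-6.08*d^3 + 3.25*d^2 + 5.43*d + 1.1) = 8.53*d^3 - 3.47*d^2 - 3.56*d - 1.71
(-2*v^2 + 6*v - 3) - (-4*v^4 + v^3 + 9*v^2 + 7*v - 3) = 4*v^4 - v^3 - 11*v^2 - v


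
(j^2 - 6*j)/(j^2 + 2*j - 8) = j*(j - 6)/(j^2 + 2*j - 8)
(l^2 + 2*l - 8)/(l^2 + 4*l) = (l - 2)/l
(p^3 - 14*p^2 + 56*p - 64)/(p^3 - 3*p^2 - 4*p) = (p^2 - 10*p + 16)/(p*(p + 1))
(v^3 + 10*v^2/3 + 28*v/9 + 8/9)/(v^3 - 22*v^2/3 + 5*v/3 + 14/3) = (3*v^2 + 8*v + 4)/(3*(v^2 - 8*v + 7))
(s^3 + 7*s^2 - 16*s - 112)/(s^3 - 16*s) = (s + 7)/s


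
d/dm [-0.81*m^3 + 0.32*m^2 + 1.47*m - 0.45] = -2.43*m^2 + 0.64*m + 1.47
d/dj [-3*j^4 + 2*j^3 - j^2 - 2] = 2*j*(-6*j^2 + 3*j - 1)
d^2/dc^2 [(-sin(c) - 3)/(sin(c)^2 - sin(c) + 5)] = (sin(c)^5 + 13*sin(c)^4 - 41*sin(c)^3 - 70*sin(c)^2 + 88*sin(c) + 14)/(sin(c)^2 - sin(c) + 5)^3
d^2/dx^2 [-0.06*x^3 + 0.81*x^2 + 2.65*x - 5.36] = 1.62 - 0.36*x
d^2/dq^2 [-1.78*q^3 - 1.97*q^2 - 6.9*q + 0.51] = -10.68*q - 3.94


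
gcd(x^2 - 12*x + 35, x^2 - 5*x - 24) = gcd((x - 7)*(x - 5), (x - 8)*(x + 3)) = 1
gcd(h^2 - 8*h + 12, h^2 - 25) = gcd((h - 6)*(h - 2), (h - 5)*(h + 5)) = 1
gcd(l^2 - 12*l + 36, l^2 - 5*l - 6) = l - 6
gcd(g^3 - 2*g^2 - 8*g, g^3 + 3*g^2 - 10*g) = g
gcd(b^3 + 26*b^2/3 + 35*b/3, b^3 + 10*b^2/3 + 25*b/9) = b^2 + 5*b/3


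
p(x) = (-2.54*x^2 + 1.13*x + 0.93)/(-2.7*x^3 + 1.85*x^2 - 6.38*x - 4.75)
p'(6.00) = -0.02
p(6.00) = 0.15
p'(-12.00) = -0.01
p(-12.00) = -0.08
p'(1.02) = 0.29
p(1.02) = 0.05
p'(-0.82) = -0.80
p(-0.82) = -0.53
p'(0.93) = 0.30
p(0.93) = 0.02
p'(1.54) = 0.17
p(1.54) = 0.17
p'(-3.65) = -0.04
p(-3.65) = -0.21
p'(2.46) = 0.01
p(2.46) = 0.24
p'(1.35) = 0.22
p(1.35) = 0.13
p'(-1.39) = -0.13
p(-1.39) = -0.37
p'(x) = (1.13 - 5.08*x)/(-2.7*x^3 + 1.85*x^2 - 6.38*x - 4.75) + (-2.54*x^2 + 1.13*x + 0.93)*(8.1*x^2 - 3.7*x + 6.38)/(-2.7*x^3 + 1.85*x^2 - 6.38*x - 4.75)^2 = (-6.858*x^4 + 6.102*x^3 + 21.6477*x^2 + 20.689*x + 0.5659)/(7.29*x^6 - 9.99*x^5 + 37.8745*x^4 + 2.044*x^3 + 23.1294*x^2 + 60.61*x + 22.5625)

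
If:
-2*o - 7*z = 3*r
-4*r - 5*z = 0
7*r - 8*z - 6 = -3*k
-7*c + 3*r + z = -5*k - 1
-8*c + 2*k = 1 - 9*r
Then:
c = 917/2423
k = 357/2423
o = 2613/4846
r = 1005/2423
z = -804/2423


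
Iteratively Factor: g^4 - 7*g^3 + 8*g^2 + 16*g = (g + 1)*(g^3 - 8*g^2 + 16*g) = g*(g + 1)*(g^2 - 8*g + 16) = g*(g - 4)*(g + 1)*(g - 4)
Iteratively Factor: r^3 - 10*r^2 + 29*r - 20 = (r - 1)*(r^2 - 9*r + 20) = (r - 5)*(r - 1)*(r - 4)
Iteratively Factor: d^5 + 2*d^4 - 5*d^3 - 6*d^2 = (d)*(d^4 + 2*d^3 - 5*d^2 - 6*d) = d^2*(d^3 + 2*d^2 - 5*d - 6) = d^2*(d + 1)*(d^2 + d - 6) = d^2*(d + 1)*(d + 3)*(d - 2)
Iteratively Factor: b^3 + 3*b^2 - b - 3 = (b + 1)*(b^2 + 2*b - 3) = (b + 1)*(b + 3)*(b - 1)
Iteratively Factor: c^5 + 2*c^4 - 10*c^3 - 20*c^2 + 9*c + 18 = (c + 1)*(c^4 + c^3 - 11*c^2 - 9*c + 18) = (c + 1)*(c + 2)*(c^3 - c^2 - 9*c + 9) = (c - 3)*(c + 1)*(c + 2)*(c^2 + 2*c - 3) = (c - 3)*(c - 1)*(c + 1)*(c + 2)*(c + 3)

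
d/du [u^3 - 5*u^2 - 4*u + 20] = 3*u^2 - 10*u - 4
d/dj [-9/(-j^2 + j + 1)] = 9*(1 - 2*j)/(-j^2 + j + 1)^2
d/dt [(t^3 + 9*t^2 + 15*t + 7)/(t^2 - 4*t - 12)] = (t^4 - 8*t^3 - 87*t^2 - 230*t - 152)/(t^4 - 8*t^3 - 8*t^2 + 96*t + 144)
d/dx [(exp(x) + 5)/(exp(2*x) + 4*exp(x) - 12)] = (-2*(exp(x) + 2)*(exp(x) + 5) + exp(2*x) + 4*exp(x) - 12)*exp(x)/(exp(2*x) + 4*exp(x) - 12)^2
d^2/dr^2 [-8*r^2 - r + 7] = -16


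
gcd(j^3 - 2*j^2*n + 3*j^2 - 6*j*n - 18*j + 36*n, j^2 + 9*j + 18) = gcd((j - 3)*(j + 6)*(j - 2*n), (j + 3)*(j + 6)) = j + 6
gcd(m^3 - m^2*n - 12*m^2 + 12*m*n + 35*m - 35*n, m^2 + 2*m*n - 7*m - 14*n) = m - 7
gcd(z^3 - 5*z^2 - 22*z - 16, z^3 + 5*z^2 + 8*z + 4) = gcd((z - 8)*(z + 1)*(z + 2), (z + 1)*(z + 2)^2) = z^2 + 3*z + 2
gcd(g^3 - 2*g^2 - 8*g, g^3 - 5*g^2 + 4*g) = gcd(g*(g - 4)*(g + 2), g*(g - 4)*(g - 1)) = g^2 - 4*g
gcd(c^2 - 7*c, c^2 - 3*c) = c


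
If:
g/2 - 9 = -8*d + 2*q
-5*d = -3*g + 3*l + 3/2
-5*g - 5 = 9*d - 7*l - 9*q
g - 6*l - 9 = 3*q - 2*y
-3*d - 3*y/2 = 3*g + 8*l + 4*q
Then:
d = 65463/21088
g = 869/2636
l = -112697/21088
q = 84347/10544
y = 3185/10544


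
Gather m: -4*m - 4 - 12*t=-4*m - 12*t - 4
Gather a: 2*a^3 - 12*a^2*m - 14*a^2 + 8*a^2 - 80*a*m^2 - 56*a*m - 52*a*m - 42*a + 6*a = 2*a^3 + a^2*(-12*m - 6) + a*(-80*m^2 - 108*m - 36)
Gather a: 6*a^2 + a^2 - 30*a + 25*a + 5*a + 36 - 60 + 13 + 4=7*a^2 - 7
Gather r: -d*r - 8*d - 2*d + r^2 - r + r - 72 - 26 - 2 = -d*r - 10*d + r^2 - 100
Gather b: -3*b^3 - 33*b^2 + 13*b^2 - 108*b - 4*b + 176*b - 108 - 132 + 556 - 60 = -3*b^3 - 20*b^2 + 64*b + 256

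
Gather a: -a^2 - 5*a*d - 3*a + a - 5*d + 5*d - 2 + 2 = -a^2 + a*(-5*d - 2)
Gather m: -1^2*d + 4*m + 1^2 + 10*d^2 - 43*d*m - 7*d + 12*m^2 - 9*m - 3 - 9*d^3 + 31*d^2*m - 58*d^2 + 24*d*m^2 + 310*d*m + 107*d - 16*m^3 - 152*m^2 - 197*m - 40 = -9*d^3 - 48*d^2 + 99*d - 16*m^3 + m^2*(24*d - 140) + m*(31*d^2 + 267*d - 202) - 42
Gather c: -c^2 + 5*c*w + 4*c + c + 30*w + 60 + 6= -c^2 + c*(5*w + 5) + 30*w + 66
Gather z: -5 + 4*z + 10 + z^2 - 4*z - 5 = z^2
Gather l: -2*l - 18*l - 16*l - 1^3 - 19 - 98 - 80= -36*l - 198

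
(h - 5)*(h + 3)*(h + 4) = h^3 + 2*h^2 - 23*h - 60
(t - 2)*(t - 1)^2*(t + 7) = t^4 + 3*t^3 - 23*t^2 + 33*t - 14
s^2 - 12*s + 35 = (s - 7)*(s - 5)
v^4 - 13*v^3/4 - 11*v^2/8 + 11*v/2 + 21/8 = (v - 3)*(v - 7/4)*(v + 1/2)*(v + 1)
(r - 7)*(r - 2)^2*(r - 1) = r^4 - 12*r^3 + 43*r^2 - 60*r + 28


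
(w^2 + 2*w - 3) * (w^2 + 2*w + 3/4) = w^4 + 4*w^3 + 7*w^2/4 - 9*w/2 - 9/4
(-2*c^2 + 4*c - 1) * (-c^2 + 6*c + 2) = 2*c^4 - 16*c^3 + 21*c^2 + 2*c - 2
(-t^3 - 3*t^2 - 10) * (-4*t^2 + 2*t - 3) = 4*t^5 + 10*t^4 - 3*t^3 + 49*t^2 - 20*t + 30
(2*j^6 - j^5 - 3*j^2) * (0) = 0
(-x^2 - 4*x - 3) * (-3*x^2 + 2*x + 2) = 3*x^4 + 10*x^3 - x^2 - 14*x - 6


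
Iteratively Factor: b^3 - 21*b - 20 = (b + 1)*(b^2 - b - 20) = (b - 5)*(b + 1)*(b + 4)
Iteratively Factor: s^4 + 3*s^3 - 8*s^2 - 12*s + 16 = (s - 1)*(s^3 + 4*s^2 - 4*s - 16) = (s - 2)*(s - 1)*(s^2 + 6*s + 8) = (s - 2)*(s - 1)*(s + 2)*(s + 4)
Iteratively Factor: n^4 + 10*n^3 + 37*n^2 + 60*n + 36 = (n + 3)*(n^3 + 7*n^2 + 16*n + 12) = (n + 3)^2*(n^2 + 4*n + 4) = (n + 2)*(n + 3)^2*(n + 2)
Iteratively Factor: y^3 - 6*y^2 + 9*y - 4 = (y - 1)*(y^2 - 5*y + 4) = (y - 4)*(y - 1)*(y - 1)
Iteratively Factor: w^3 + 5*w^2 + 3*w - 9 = (w - 1)*(w^2 + 6*w + 9) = (w - 1)*(w + 3)*(w + 3)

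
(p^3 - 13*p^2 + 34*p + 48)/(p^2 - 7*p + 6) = (p^2 - 7*p - 8)/(p - 1)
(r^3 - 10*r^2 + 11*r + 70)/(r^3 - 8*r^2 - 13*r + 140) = (r + 2)/(r + 4)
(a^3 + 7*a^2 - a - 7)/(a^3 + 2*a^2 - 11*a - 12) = (a^2 + 6*a - 7)/(a^2 + a - 12)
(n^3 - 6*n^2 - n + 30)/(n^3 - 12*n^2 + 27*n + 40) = (n^2 - n - 6)/(n^2 - 7*n - 8)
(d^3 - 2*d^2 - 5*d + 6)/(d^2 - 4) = (d^2 - 4*d + 3)/(d - 2)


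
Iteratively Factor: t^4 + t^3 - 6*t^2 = (t + 3)*(t^3 - 2*t^2) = t*(t + 3)*(t^2 - 2*t) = t*(t - 2)*(t + 3)*(t)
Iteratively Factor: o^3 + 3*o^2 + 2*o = (o + 2)*(o^2 + o) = (o + 1)*(o + 2)*(o)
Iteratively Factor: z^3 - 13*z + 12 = (z - 3)*(z^2 + 3*z - 4) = (z - 3)*(z + 4)*(z - 1)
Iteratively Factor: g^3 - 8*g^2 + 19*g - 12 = (g - 3)*(g^2 - 5*g + 4) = (g - 3)*(g - 1)*(g - 4)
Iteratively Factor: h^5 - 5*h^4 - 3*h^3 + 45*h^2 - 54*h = (h - 3)*(h^4 - 2*h^3 - 9*h^2 + 18*h) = (h - 3)^2*(h^3 + h^2 - 6*h) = (h - 3)^2*(h + 3)*(h^2 - 2*h) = h*(h - 3)^2*(h + 3)*(h - 2)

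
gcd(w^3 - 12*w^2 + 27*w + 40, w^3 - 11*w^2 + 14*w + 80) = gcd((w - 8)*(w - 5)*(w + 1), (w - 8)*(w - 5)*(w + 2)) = w^2 - 13*w + 40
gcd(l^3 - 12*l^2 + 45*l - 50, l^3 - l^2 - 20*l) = l - 5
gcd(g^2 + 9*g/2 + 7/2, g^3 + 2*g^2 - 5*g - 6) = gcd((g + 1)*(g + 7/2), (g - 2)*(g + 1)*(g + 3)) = g + 1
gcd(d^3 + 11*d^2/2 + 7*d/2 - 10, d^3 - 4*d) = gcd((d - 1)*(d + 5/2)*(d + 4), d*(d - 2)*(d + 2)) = 1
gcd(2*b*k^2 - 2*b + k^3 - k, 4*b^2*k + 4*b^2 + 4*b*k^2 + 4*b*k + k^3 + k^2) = 2*b*k + 2*b + k^2 + k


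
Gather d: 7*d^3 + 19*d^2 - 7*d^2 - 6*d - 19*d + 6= 7*d^3 + 12*d^2 - 25*d + 6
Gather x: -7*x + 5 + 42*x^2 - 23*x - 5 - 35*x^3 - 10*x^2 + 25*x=-35*x^3 + 32*x^2 - 5*x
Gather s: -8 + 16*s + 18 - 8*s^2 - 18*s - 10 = -8*s^2 - 2*s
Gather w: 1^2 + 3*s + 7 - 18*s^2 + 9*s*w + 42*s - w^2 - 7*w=-18*s^2 + 45*s - w^2 + w*(9*s - 7) + 8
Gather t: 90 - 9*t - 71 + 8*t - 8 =11 - t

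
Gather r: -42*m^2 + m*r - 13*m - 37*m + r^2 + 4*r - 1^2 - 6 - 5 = -42*m^2 - 50*m + r^2 + r*(m + 4) - 12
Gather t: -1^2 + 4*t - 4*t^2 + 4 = -4*t^2 + 4*t + 3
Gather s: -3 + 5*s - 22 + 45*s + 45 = 50*s + 20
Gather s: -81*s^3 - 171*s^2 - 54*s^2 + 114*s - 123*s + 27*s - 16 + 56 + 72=-81*s^3 - 225*s^2 + 18*s + 112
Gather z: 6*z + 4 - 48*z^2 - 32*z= -48*z^2 - 26*z + 4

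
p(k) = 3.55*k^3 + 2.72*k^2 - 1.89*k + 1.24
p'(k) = 10.65*k^2 + 5.44*k - 1.89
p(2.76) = 91.38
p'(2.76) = 94.25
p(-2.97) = -62.16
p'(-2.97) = 75.90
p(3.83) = 233.35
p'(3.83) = 175.17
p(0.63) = 2.02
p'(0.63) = 5.76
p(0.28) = 1.00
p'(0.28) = 0.47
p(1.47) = 15.62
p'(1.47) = 29.12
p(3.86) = 238.64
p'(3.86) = 177.79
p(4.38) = 343.44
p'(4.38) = 226.25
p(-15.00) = -11339.66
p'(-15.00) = 2312.76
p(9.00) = 2792.50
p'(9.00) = 909.72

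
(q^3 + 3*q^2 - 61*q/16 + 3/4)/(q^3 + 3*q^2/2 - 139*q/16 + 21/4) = (4*q - 1)/(4*q - 7)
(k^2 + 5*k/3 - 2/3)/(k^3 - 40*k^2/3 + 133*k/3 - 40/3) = (k + 2)/(k^2 - 13*k + 40)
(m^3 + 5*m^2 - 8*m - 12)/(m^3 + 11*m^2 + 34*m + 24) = (m - 2)/(m + 4)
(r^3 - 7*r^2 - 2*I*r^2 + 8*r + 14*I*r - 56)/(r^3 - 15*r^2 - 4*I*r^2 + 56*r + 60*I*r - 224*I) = (r + 2*I)/(r - 8)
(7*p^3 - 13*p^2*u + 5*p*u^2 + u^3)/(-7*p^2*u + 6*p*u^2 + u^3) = (-p + u)/u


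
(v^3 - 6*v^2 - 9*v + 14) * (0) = 0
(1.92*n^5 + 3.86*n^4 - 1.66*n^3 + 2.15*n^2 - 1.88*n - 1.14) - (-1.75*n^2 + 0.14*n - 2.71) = 1.92*n^5 + 3.86*n^4 - 1.66*n^3 + 3.9*n^2 - 2.02*n + 1.57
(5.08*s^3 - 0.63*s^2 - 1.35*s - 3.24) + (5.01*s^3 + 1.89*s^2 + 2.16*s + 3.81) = 10.09*s^3 + 1.26*s^2 + 0.81*s + 0.57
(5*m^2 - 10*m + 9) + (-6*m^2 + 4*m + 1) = -m^2 - 6*m + 10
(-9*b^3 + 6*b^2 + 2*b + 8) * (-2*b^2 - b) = 18*b^5 - 3*b^4 - 10*b^3 - 18*b^2 - 8*b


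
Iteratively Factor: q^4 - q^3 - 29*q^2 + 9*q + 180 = (q + 4)*(q^3 - 5*q^2 - 9*q + 45) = (q + 3)*(q + 4)*(q^2 - 8*q + 15) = (q - 3)*(q + 3)*(q + 4)*(q - 5)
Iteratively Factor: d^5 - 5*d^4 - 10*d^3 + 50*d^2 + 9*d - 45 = (d - 3)*(d^4 - 2*d^3 - 16*d^2 + 2*d + 15) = (d - 5)*(d - 3)*(d^3 + 3*d^2 - d - 3) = (d - 5)*(d - 3)*(d + 3)*(d^2 - 1) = (d - 5)*(d - 3)*(d - 1)*(d + 3)*(d + 1)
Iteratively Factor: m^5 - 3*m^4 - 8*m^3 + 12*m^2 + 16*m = (m + 2)*(m^4 - 5*m^3 + 2*m^2 + 8*m) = (m - 4)*(m + 2)*(m^3 - m^2 - 2*m) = m*(m - 4)*(m + 2)*(m^2 - m - 2) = m*(m - 4)*(m + 1)*(m + 2)*(m - 2)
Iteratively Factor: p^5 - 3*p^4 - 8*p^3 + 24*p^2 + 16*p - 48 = (p + 2)*(p^4 - 5*p^3 + 2*p^2 + 20*p - 24) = (p - 2)*(p + 2)*(p^3 - 3*p^2 - 4*p + 12) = (p - 2)^2*(p + 2)*(p^2 - p - 6) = (p - 2)^2*(p + 2)^2*(p - 3)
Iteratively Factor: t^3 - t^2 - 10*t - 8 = (t + 2)*(t^2 - 3*t - 4) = (t + 1)*(t + 2)*(t - 4)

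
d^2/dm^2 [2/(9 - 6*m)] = -16/(3*(2*m - 3)^3)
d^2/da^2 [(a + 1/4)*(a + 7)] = 2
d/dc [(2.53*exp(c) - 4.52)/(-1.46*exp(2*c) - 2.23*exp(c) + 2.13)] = (3.6938*exp(2*c) - 13.1984*exp(c) - 4.6907)*exp(c)/(2.1316*exp(4*c) + 6.5116*exp(3*c) - 1.2467*exp(2*c) - 9.4998*exp(c) + 4.5369)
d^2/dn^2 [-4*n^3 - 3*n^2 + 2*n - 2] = -24*n - 6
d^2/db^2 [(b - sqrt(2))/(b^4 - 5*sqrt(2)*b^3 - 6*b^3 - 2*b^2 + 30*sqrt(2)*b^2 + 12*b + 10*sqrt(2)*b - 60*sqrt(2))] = 2*((b - sqrt(2))*(4*b^3 - 15*sqrt(2)*b^2 - 18*b^2 - 4*b + 60*sqrt(2)*b + 12 + 10*sqrt(2))^2 + (-4*b^3 + 18*b^2 + 15*sqrt(2)*b^2 - 60*sqrt(2)*b + 4*b + (b - sqrt(2))*(-6*b^2 + 18*b + 15*sqrt(2)*b - 30*sqrt(2) + 2) - 10*sqrt(2) - 12)*(b^4 - 5*sqrt(2)*b^3 - 6*b^3 - 2*b^2 + 30*sqrt(2)*b^2 + 12*b + 10*sqrt(2)*b - 60*sqrt(2)))/(b^4 - 5*sqrt(2)*b^3 - 6*b^3 - 2*b^2 + 30*sqrt(2)*b^2 + 12*b + 10*sqrt(2)*b - 60*sqrt(2))^3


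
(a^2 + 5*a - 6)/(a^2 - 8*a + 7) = (a + 6)/(a - 7)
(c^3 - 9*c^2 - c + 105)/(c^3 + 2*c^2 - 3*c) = (c^2 - 12*c + 35)/(c*(c - 1))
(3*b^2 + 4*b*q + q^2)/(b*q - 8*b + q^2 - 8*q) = (3*b + q)/(q - 8)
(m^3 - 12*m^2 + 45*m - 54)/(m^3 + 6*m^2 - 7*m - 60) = (m^2 - 9*m + 18)/(m^2 + 9*m + 20)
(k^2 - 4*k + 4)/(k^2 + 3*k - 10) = (k - 2)/(k + 5)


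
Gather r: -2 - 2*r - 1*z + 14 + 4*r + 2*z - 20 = 2*r + z - 8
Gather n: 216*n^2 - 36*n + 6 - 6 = 216*n^2 - 36*n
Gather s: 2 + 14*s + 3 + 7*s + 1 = 21*s + 6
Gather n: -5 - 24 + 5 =-24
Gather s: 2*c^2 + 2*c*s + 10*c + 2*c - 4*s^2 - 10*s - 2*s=2*c^2 + 12*c - 4*s^2 + s*(2*c - 12)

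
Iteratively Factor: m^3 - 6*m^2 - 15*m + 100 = (m + 4)*(m^2 - 10*m + 25) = (m - 5)*(m + 4)*(m - 5)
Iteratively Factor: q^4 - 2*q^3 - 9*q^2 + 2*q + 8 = (q + 1)*(q^3 - 3*q^2 - 6*q + 8) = (q - 4)*(q + 1)*(q^2 + q - 2) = (q - 4)*(q + 1)*(q + 2)*(q - 1)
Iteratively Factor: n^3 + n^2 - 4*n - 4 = (n + 1)*(n^2 - 4) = (n - 2)*(n + 1)*(n + 2)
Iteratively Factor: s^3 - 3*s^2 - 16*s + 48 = (s - 4)*(s^2 + s - 12) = (s - 4)*(s - 3)*(s + 4)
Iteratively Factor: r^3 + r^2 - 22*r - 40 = (r + 2)*(r^2 - r - 20) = (r + 2)*(r + 4)*(r - 5)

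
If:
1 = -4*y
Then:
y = -1/4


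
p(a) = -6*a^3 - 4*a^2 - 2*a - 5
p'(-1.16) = -16.94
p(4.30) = -564.60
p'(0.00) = -2.00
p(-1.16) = 1.30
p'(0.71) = -16.75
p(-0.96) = -1.46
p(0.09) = -5.22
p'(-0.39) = -1.62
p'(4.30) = -369.22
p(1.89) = -63.58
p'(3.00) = -188.00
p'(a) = -18*a^2 - 8*a - 2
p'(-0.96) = -10.91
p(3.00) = -209.00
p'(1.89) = -81.42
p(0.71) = -10.58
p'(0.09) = -2.87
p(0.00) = -5.00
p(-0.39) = -4.47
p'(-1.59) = -34.79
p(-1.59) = 12.19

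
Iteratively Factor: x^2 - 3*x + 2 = (x - 1)*(x - 2)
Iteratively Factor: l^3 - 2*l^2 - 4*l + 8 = (l - 2)*(l^2 - 4) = (l - 2)^2*(l + 2)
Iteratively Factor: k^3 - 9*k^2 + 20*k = (k - 4)*(k^2 - 5*k) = k*(k - 4)*(k - 5)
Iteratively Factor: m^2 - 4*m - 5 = (m + 1)*(m - 5)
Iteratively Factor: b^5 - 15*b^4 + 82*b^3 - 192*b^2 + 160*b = (b - 5)*(b^4 - 10*b^3 + 32*b^2 - 32*b) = (b - 5)*(b - 4)*(b^3 - 6*b^2 + 8*b) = (b - 5)*(b - 4)*(b - 2)*(b^2 - 4*b) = (b - 5)*(b - 4)^2*(b - 2)*(b)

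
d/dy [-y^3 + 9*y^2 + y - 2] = -3*y^2 + 18*y + 1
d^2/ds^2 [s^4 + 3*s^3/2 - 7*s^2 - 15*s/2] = 12*s^2 + 9*s - 14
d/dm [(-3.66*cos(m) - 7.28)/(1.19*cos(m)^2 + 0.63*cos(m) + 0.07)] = (4.3554*sin(m)^2 - 17.3264*cos(m) - 8.6856)*sin(m)/(1.19*cos(m)^2 + 0.63*cos(m) + 0.07)^2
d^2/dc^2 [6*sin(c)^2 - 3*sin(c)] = 3*sin(c) + 12*cos(2*c)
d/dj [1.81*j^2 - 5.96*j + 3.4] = 3.62*j - 5.96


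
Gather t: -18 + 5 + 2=-11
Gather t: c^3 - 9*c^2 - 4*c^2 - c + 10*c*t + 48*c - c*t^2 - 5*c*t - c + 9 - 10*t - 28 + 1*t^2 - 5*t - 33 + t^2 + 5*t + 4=c^3 - 13*c^2 + 46*c + t^2*(2 - c) + t*(5*c - 10) - 48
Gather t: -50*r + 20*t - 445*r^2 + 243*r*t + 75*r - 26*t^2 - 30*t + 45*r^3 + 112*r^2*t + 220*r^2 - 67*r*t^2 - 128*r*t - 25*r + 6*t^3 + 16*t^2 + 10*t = 45*r^3 - 225*r^2 + 6*t^3 + t^2*(-67*r - 10) + t*(112*r^2 + 115*r)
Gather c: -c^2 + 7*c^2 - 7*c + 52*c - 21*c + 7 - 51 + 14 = 6*c^2 + 24*c - 30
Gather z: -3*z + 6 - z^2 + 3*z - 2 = 4 - z^2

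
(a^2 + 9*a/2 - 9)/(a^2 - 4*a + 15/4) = 2*(a + 6)/(2*a - 5)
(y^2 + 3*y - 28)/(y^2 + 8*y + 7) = (y - 4)/(y + 1)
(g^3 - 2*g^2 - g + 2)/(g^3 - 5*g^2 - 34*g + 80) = (g^2 - 1)/(g^2 - 3*g - 40)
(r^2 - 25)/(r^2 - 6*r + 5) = (r + 5)/(r - 1)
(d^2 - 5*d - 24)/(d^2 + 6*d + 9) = (d - 8)/(d + 3)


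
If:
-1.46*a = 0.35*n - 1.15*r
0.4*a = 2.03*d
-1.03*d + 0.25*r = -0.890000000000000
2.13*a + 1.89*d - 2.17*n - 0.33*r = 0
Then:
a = -4.83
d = -0.95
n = -4.43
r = -7.48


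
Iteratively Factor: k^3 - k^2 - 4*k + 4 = (k + 2)*(k^2 - 3*k + 2) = (k - 1)*(k + 2)*(k - 2)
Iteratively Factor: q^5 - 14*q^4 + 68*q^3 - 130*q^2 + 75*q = (q - 3)*(q^4 - 11*q^3 + 35*q^2 - 25*q) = (q - 5)*(q - 3)*(q^3 - 6*q^2 + 5*q) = (q - 5)*(q - 3)*(q - 1)*(q^2 - 5*q) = (q - 5)^2*(q - 3)*(q - 1)*(q)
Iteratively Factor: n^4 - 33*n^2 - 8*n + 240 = (n + 4)*(n^3 - 4*n^2 - 17*n + 60) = (n - 5)*(n + 4)*(n^2 + n - 12) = (n - 5)*(n - 3)*(n + 4)*(n + 4)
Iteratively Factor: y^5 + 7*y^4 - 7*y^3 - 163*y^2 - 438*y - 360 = (y + 3)*(y^4 + 4*y^3 - 19*y^2 - 106*y - 120) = (y + 3)*(y + 4)*(y^3 - 19*y - 30) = (y + 2)*(y + 3)*(y + 4)*(y^2 - 2*y - 15) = (y + 2)*(y + 3)^2*(y + 4)*(y - 5)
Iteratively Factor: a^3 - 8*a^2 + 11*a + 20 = (a + 1)*(a^2 - 9*a + 20) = (a - 5)*(a + 1)*(a - 4)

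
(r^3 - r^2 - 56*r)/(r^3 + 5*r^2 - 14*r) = (r - 8)/(r - 2)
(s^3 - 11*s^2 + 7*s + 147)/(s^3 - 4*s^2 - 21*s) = (s - 7)/s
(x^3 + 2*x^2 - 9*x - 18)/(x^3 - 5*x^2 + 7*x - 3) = (x^2 + 5*x + 6)/(x^2 - 2*x + 1)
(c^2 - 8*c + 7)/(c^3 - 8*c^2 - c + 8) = (c - 7)/(c^2 - 7*c - 8)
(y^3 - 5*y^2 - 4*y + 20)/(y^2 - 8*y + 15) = (y^2 - 4)/(y - 3)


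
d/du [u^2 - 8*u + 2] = 2*u - 8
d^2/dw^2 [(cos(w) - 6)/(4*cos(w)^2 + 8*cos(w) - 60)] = (-9*(1 - cos(2*w))^2*cos(w)/4 + 13*(1 - cos(2*w))^2/2 - 131*cos(w)/2 + 185*cos(2*w) - 15*cos(3*w) + cos(5*w)/2 - 9)/(4*(cos(w) - 3)^3*(cos(w) + 5)^3)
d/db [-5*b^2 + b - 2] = 1 - 10*b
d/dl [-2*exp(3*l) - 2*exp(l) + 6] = (-6*exp(2*l) - 2)*exp(l)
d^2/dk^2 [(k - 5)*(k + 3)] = 2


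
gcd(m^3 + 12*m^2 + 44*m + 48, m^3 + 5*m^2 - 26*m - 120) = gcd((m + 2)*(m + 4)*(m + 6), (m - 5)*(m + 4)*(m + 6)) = m^2 + 10*m + 24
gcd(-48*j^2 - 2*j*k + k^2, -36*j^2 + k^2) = 6*j + k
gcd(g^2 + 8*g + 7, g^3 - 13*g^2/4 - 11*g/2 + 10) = 1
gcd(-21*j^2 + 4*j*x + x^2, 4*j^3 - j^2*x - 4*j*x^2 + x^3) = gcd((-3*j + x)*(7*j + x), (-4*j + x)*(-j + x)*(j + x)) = 1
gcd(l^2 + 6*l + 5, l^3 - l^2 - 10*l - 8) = l + 1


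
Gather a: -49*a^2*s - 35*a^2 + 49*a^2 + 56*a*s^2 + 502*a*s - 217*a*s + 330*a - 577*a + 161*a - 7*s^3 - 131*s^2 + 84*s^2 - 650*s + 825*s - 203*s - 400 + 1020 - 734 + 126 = a^2*(14 - 49*s) + a*(56*s^2 + 285*s - 86) - 7*s^3 - 47*s^2 - 28*s + 12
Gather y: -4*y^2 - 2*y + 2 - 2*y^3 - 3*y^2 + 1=-2*y^3 - 7*y^2 - 2*y + 3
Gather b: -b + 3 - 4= -b - 1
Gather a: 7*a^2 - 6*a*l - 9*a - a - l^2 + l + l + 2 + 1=7*a^2 + a*(-6*l - 10) - l^2 + 2*l + 3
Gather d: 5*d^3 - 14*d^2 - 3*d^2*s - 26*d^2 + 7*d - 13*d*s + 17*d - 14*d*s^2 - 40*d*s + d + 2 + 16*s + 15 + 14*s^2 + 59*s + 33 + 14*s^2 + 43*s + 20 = 5*d^3 + d^2*(-3*s - 40) + d*(-14*s^2 - 53*s + 25) + 28*s^2 + 118*s + 70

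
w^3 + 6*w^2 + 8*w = w*(w + 2)*(w + 4)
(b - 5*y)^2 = b^2 - 10*b*y + 25*y^2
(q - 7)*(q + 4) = q^2 - 3*q - 28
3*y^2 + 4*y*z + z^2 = (y + z)*(3*y + z)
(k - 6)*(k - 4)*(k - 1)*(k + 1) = k^4 - 10*k^3 + 23*k^2 + 10*k - 24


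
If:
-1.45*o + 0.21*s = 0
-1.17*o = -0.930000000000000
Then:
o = 0.79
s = 5.49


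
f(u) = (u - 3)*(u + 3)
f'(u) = 2*u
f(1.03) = -7.94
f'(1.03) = 2.06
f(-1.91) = -5.35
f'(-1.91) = -3.82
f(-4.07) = 7.56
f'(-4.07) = -8.14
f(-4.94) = 15.40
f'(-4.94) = -9.88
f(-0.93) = -8.14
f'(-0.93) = -1.86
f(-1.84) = -5.61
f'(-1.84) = -3.68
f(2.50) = -2.75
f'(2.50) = 5.00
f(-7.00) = 40.00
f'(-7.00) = -14.00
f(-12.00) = 135.00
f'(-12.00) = -24.00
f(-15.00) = 216.00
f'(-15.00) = -30.00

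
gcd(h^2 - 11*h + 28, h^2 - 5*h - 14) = h - 7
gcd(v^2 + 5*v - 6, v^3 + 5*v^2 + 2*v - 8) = v - 1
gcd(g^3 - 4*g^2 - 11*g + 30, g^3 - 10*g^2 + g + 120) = g^2 - 2*g - 15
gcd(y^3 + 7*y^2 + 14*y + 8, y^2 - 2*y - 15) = 1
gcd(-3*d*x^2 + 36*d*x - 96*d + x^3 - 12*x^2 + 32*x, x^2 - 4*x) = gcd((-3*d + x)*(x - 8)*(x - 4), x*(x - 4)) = x - 4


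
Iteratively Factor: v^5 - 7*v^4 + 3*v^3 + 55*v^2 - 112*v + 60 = (v + 3)*(v^4 - 10*v^3 + 33*v^2 - 44*v + 20) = (v - 1)*(v + 3)*(v^3 - 9*v^2 + 24*v - 20) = (v - 2)*(v - 1)*(v + 3)*(v^2 - 7*v + 10) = (v - 2)^2*(v - 1)*(v + 3)*(v - 5)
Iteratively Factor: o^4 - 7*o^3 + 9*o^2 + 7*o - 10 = (o - 5)*(o^3 - 2*o^2 - o + 2) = (o - 5)*(o - 1)*(o^2 - o - 2) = (o - 5)*(o - 1)*(o + 1)*(o - 2)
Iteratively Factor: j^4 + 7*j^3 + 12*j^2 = (j + 3)*(j^3 + 4*j^2) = j*(j + 3)*(j^2 + 4*j) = j^2*(j + 3)*(j + 4)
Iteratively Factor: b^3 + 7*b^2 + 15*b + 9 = (b + 1)*(b^2 + 6*b + 9) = (b + 1)*(b + 3)*(b + 3)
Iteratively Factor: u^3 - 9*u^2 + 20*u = (u)*(u^2 - 9*u + 20) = u*(u - 5)*(u - 4)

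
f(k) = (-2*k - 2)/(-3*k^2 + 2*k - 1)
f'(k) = (-2*k - 2)*(6*k - 2)/(-3*k^2 + 2*k - 1)^2 - 2/(-3*k^2 + 2*k - 1)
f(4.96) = 0.18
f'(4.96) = -0.05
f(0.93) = 2.23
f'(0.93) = -3.44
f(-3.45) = -0.11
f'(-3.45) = -0.01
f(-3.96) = -0.11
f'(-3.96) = -0.01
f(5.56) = 0.16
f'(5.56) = -0.04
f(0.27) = 3.74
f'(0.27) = 5.04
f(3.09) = 0.35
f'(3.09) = -0.16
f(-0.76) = 0.11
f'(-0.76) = 0.64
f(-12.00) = -0.05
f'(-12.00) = 0.00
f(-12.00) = -0.05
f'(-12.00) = 0.00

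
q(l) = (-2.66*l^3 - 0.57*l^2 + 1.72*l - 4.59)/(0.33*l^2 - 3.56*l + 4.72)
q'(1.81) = -68.32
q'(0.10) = -0.46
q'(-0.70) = -0.57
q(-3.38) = 4.18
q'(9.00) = 14609.37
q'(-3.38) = -2.99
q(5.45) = 90.72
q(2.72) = 22.86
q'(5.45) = 50.18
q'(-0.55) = -0.46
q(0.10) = -1.01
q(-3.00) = 3.10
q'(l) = (3.56 - 0.66*l)*(-2.66*l^3 - 0.57*l^2 + 1.72*l - 4.59)/(0.33*l^2 - 3.56*l + 4.72)^2 + (-7.98*l^2 - 1.14*l + 1.72)/(0.33*l^2 - 3.56*l + 4.72)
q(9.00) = 3346.47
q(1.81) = 29.76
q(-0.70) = -0.70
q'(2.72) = 7.96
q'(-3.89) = -3.36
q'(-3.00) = -2.70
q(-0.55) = -0.78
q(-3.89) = 5.80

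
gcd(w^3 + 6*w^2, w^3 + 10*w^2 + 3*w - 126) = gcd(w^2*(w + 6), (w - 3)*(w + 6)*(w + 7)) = w + 6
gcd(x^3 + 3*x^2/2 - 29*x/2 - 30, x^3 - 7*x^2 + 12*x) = x - 4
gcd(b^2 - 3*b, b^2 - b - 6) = b - 3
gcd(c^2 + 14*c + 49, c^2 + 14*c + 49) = c^2 + 14*c + 49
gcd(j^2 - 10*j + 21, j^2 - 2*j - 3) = j - 3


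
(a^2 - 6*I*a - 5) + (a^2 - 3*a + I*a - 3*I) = 2*a^2 - 3*a - 5*I*a - 5 - 3*I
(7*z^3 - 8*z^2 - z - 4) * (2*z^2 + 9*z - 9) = 14*z^5 + 47*z^4 - 137*z^3 + 55*z^2 - 27*z + 36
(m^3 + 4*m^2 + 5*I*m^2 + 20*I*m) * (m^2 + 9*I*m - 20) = m^5 + 4*m^4 + 14*I*m^4 - 65*m^3 + 56*I*m^3 - 260*m^2 - 100*I*m^2 - 400*I*m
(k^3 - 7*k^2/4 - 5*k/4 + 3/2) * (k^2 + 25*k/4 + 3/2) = k^5 + 9*k^4/2 - 171*k^3/16 - 143*k^2/16 + 15*k/2 + 9/4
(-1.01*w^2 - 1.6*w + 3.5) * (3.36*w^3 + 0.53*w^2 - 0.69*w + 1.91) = -3.3936*w^5 - 5.9113*w^4 + 11.6089*w^3 + 1.0299*w^2 - 5.471*w + 6.685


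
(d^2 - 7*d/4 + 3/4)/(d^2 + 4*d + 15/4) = (4*d^2 - 7*d + 3)/(4*d^2 + 16*d + 15)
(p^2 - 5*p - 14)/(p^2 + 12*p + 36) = (p^2 - 5*p - 14)/(p^2 + 12*p + 36)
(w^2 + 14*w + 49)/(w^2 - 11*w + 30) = (w^2 + 14*w + 49)/(w^2 - 11*w + 30)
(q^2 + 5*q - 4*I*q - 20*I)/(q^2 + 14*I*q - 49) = (q^2 + q*(5 - 4*I) - 20*I)/(q^2 + 14*I*q - 49)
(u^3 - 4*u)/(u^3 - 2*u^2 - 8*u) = (u - 2)/(u - 4)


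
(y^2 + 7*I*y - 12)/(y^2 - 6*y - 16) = (-y^2 - 7*I*y + 12)/(-y^2 + 6*y + 16)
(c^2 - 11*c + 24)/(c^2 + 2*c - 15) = (c - 8)/(c + 5)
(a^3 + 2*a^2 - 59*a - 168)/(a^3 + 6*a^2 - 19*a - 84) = (a - 8)/(a - 4)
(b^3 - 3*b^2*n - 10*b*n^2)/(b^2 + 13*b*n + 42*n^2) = b*(b^2 - 3*b*n - 10*n^2)/(b^2 + 13*b*n + 42*n^2)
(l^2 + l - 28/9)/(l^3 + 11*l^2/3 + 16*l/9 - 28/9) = (3*l - 4)/(3*l^2 + 4*l - 4)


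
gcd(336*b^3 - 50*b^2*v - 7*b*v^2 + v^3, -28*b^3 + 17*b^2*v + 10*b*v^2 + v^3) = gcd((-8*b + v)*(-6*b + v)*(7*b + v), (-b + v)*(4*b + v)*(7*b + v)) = 7*b + v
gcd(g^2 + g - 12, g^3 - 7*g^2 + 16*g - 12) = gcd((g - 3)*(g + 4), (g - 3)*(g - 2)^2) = g - 3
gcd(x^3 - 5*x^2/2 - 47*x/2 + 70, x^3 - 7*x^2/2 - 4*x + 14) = x - 7/2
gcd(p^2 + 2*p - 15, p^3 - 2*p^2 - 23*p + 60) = p^2 + 2*p - 15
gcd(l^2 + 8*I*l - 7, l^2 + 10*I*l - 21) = l + 7*I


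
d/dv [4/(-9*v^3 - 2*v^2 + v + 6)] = 4*(27*v^2 + 4*v - 1)/(9*v^3 + 2*v^2 - v - 6)^2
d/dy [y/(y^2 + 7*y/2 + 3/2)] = 2*(3 - 2*y^2)/(4*y^4 + 28*y^3 + 61*y^2 + 42*y + 9)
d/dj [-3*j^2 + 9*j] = 9 - 6*j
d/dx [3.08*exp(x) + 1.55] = 3.08*exp(x)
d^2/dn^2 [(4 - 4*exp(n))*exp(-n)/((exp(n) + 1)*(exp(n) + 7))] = 4*(-4*exp(5*n) - 15*exp(4*n) + 52*exp(3*n) + 326*exp(2*n) + 168*exp(n) + 49)*exp(-n)/(exp(6*n) + 24*exp(5*n) + 213*exp(4*n) + 848*exp(3*n) + 1491*exp(2*n) + 1176*exp(n) + 343)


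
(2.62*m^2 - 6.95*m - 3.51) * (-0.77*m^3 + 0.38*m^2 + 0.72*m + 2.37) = -2.0174*m^5 + 6.3471*m^4 + 1.9481*m^3 - 0.128399999999999*m^2 - 18.9987*m - 8.3187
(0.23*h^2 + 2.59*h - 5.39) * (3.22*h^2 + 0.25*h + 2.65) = 0.7406*h^4 + 8.3973*h^3 - 16.0988*h^2 + 5.516*h - 14.2835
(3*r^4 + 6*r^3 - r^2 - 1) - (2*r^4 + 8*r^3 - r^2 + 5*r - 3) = r^4 - 2*r^3 - 5*r + 2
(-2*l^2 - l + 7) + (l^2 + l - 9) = -l^2 - 2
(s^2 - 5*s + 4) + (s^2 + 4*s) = 2*s^2 - s + 4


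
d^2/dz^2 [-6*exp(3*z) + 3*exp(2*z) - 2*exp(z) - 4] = (-54*exp(2*z) + 12*exp(z) - 2)*exp(z)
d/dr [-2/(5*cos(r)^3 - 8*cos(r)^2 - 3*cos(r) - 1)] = 2*(-15*cos(r)^2 + 16*cos(r) + 3)*sin(r)/(-5*cos(r)^3 + 8*cos(r)^2 + 3*cos(r) + 1)^2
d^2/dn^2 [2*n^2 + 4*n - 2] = 4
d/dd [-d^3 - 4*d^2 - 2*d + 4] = -3*d^2 - 8*d - 2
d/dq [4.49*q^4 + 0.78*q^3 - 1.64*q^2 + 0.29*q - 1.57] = 17.96*q^3 + 2.34*q^2 - 3.28*q + 0.29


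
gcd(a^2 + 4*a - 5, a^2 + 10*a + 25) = a + 5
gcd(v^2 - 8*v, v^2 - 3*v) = v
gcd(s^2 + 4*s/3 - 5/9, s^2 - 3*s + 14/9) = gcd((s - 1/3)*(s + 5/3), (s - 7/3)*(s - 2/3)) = 1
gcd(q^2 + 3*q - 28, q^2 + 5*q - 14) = q + 7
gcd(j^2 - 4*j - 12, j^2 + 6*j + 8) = j + 2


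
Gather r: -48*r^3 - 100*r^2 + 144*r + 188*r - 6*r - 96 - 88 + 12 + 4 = -48*r^3 - 100*r^2 + 326*r - 168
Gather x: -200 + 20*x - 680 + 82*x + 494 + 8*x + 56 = 110*x - 330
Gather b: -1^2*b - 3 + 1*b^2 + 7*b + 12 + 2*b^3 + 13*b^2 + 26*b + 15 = 2*b^3 + 14*b^2 + 32*b + 24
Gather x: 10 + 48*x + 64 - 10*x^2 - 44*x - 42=-10*x^2 + 4*x + 32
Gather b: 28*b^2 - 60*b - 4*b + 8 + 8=28*b^2 - 64*b + 16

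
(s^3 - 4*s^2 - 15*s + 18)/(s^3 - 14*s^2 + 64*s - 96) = (s^2 + 2*s - 3)/(s^2 - 8*s + 16)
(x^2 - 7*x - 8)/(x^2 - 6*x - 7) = (x - 8)/(x - 7)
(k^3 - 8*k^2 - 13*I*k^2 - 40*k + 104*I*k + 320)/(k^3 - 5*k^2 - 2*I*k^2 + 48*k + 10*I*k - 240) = (k^2 - k*(8 + 5*I) + 40*I)/(k^2 + k*(-5 + 6*I) - 30*I)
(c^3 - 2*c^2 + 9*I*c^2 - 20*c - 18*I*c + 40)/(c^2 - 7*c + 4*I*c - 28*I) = (c^2 + c*(-2 + 5*I) - 10*I)/(c - 7)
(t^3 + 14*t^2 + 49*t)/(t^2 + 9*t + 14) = t*(t + 7)/(t + 2)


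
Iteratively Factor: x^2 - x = (x - 1)*(x)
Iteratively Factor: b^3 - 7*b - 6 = (b + 1)*(b^2 - b - 6) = (b + 1)*(b + 2)*(b - 3)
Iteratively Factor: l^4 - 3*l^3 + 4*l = (l)*(l^3 - 3*l^2 + 4) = l*(l + 1)*(l^2 - 4*l + 4) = l*(l - 2)*(l + 1)*(l - 2)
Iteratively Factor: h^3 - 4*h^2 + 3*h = (h - 1)*(h^2 - 3*h) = (h - 3)*(h - 1)*(h)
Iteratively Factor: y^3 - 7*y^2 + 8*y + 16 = (y + 1)*(y^2 - 8*y + 16) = (y - 4)*(y + 1)*(y - 4)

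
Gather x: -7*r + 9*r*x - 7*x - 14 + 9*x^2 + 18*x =-7*r + 9*x^2 + x*(9*r + 11) - 14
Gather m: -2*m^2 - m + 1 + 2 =-2*m^2 - m + 3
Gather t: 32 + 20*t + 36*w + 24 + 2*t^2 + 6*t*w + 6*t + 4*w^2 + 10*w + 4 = 2*t^2 + t*(6*w + 26) + 4*w^2 + 46*w + 60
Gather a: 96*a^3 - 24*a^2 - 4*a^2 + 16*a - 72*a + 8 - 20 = 96*a^3 - 28*a^2 - 56*a - 12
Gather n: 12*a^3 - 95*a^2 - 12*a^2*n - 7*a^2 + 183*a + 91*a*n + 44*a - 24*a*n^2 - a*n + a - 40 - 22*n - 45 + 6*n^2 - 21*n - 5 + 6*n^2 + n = 12*a^3 - 102*a^2 + 228*a + n^2*(12 - 24*a) + n*(-12*a^2 + 90*a - 42) - 90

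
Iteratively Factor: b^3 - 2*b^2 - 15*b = (b - 5)*(b^2 + 3*b) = b*(b - 5)*(b + 3)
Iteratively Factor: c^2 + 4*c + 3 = (c + 1)*(c + 3)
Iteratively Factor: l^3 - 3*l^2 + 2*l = (l - 1)*(l^2 - 2*l) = (l - 2)*(l - 1)*(l)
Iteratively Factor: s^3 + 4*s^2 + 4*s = (s + 2)*(s^2 + 2*s) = (s + 2)^2*(s)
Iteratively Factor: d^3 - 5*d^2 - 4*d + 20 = (d + 2)*(d^2 - 7*d + 10) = (d - 2)*(d + 2)*(d - 5)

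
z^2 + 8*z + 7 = (z + 1)*(z + 7)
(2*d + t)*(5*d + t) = 10*d^2 + 7*d*t + t^2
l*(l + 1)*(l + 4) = l^3 + 5*l^2 + 4*l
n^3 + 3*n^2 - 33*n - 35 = (n - 5)*(n + 1)*(n + 7)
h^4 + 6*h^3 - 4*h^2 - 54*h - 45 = (h - 3)*(h + 1)*(h + 3)*(h + 5)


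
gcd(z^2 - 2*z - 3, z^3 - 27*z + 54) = z - 3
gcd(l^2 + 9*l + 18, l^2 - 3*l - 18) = l + 3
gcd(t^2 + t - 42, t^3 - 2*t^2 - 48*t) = 1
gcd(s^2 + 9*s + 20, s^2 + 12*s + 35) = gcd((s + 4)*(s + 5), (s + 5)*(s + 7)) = s + 5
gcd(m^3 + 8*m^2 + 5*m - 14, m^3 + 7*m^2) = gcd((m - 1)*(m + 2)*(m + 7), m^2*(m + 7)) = m + 7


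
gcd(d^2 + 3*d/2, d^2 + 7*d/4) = d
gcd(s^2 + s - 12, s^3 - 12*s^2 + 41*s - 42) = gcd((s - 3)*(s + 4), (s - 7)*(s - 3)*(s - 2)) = s - 3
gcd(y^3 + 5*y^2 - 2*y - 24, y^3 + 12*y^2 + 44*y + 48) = y + 4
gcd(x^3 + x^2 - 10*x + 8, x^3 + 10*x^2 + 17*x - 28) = x^2 + 3*x - 4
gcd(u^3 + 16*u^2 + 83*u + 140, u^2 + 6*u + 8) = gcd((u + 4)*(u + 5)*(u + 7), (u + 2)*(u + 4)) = u + 4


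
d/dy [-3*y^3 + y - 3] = 1 - 9*y^2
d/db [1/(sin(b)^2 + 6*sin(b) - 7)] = -2*(sin(b) + 3)*cos(b)/(sin(b)^2 + 6*sin(b) - 7)^2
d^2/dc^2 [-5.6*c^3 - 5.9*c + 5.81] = -33.6*c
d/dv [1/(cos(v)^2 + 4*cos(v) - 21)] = 2*(cos(v) + 2)*sin(v)/(cos(v)^2 + 4*cos(v) - 21)^2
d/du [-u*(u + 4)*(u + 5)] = -3*u^2 - 18*u - 20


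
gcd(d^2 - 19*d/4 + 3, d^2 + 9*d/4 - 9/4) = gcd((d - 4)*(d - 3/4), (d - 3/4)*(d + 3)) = d - 3/4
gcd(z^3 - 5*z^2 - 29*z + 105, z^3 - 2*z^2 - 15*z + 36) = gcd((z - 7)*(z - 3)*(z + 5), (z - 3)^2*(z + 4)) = z - 3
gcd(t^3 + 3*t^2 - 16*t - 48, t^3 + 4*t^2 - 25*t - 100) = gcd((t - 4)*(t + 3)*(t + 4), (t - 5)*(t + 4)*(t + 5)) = t + 4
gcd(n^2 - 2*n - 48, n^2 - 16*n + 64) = n - 8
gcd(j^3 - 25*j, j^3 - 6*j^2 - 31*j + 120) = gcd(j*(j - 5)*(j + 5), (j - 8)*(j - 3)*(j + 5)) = j + 5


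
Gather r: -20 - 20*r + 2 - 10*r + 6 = -30*r - 12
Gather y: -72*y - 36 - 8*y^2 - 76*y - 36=-8*y^2 - 148*y - 72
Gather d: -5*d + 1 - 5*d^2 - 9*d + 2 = -5*d^2 - 14*d + 3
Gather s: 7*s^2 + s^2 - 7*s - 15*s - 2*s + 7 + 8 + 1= 8*s^2 - 24*s + 16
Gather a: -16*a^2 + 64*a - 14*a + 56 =-16*a^2 + 50*a + 56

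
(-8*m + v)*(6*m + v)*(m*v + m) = -48*m^3*v - 48*m^3 - 2*m^2*v^2 - 2*m^2*v + m*v^3 + m*v^2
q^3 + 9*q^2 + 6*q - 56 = (q - 2)*(q + 4)*(q + 7)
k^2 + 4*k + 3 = (k + 1)*(k + 3)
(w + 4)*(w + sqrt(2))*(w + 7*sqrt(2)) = w^3 + 4*w^2 + 8*sqrt(2)*w^2 + 14*w + 32*sqrt(2)*w + 56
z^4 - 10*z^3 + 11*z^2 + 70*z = z*(z - 7)*(z - 5)*(z + 2)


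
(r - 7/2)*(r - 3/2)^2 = r^3 - 13*r^2/2 + 51*r/4 - 63/8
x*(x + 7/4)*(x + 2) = x^3 + 15*x^2/4 + 7*x/2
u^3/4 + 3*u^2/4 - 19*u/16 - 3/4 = (u/4 + 1)*(u - 3/2)*(u + 1/2)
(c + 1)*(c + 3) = c^2 + 4*c + 3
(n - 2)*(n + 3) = n^2 + n - 6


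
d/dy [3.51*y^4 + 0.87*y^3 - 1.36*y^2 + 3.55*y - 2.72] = 14.04*y^3 + 2.61*y^2 - 2.72*y + 3.55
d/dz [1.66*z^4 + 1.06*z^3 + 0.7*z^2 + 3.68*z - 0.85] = 6.64*z^3 + 3.18*z^2 + 1.4*z + 3.68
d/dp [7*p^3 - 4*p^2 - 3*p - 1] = 21*p^2 - 8*p - 3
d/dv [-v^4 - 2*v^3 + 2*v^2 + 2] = 2*v*(-2*v^2 - 3*v + 2)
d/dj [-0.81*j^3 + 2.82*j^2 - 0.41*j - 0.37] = -2.43*j^2 + 5.64*j - 0.41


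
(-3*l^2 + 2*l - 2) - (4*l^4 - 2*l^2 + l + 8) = -4*l^4 - l^2 + l - 10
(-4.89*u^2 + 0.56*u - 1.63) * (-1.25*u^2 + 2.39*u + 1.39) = 6.1125*u^4 - 12.3871*u^3 - 3.4212*u^2 - 3.1173*u - 2.2657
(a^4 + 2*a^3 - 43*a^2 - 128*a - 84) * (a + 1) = a^5 + 3*a^4 - 41*a^3 - 171*a^2 - 212*a - 84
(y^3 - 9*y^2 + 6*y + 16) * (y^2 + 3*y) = y^5 - 6*y^4 - 21*y^3 + 34*y^2 + 48*y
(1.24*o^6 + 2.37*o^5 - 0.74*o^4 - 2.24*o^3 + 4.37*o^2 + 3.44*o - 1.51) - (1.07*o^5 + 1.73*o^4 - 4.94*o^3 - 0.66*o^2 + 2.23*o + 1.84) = 1.24*o^6 + 1.3*o^5 - 2.47*o^4 + 2.7*o^3 + 5.03*o^2 + 1.21*o - 3.35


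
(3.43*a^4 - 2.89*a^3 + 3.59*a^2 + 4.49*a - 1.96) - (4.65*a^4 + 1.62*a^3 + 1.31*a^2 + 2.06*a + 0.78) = -1.22*a^4 - 4.51*a^3 + 2.28*a^2 + 2.43*a - 2.74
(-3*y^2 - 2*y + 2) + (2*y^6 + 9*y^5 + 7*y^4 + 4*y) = 2*y^6 + 9*y^5 + 7*y^4 - 3*y^2 + 2*y + 2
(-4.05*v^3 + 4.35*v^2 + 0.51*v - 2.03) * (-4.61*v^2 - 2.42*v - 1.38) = 18.6705*v^5 - 10.2525*v^4 - 7.2891*v^3 + 2.1211*v^2 + 4.2088*v + 2.8014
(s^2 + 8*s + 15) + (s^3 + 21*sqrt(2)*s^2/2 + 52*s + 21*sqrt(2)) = s^3 + s^2 + 21*sqrt(2)*s^2/2 + 60*s + 15 + 21*sqrt(2)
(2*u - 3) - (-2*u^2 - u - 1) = 2*u^2 + 3*u - 2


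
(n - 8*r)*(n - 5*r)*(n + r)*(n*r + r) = n^4*r - 12*n^3*r^2 + n^3*r + 27*n^2*r^3 - 12*n^2*r^2 + 40*n*r^4 + 27*n*r^3 + 40*r^4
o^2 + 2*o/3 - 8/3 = (o - 4/3)*(o + 2)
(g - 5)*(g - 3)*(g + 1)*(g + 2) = g^4 - 5*g^3 - 7*g^2 + 29*g + 30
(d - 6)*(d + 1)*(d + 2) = d^3 - 3*d^2 - 16*d - 12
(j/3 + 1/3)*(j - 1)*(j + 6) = j^3/3 + 2*j^2 - j/3 - 2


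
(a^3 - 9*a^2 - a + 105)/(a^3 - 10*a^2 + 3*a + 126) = (a - 5)/(a - 6)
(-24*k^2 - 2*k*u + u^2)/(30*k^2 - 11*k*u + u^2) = (4*k + u)/(-5*k + u)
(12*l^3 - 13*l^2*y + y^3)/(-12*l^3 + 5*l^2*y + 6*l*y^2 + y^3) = (-3*l + y)/(3*l + y)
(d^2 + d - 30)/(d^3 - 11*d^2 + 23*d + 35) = (d + 6)/(d^2 - 6*d - 7)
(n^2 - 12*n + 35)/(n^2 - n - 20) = (n - 7)/(n + 4)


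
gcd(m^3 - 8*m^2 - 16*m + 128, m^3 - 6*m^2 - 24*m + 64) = m^2 - 4*m - 32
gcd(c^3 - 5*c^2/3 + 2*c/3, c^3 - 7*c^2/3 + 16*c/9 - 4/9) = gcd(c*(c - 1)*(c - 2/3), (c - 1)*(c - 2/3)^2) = c^2 - 5*c/3 + 2/3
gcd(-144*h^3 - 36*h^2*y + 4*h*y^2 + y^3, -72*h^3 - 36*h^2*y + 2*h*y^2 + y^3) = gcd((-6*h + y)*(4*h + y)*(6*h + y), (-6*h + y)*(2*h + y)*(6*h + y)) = -36*h^2 + y^2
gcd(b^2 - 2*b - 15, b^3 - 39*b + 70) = b - 5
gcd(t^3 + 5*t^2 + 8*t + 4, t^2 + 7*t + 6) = t + 1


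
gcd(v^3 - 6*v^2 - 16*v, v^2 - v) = v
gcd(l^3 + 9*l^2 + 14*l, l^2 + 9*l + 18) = 1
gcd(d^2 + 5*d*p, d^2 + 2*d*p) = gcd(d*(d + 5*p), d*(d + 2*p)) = d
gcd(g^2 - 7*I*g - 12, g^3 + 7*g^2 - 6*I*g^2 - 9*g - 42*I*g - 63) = g - 3*I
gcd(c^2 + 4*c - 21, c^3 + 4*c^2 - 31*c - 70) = c + 7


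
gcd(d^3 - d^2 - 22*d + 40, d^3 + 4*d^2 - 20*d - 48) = d - 4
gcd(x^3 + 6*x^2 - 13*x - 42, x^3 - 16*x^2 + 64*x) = 1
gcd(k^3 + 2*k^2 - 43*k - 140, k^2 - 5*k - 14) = k - 7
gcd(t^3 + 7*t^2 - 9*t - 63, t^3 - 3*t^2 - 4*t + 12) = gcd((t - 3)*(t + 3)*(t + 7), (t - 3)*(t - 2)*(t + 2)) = t - 3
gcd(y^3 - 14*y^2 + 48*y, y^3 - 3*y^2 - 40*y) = y^2 - 8*y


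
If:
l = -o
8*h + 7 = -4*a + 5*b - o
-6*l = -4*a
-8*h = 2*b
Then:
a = -3*o/2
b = 1 - 5*o/7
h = 5*o/28 - 1/4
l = -o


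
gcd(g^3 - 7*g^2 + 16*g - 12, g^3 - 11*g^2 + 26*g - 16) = g - 2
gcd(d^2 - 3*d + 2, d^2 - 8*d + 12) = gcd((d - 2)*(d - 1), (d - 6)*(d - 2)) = d - 2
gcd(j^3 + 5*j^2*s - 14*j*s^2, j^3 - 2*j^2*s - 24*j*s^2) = j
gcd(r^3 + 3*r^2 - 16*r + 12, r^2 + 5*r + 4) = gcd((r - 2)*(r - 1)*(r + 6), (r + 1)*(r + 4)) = 1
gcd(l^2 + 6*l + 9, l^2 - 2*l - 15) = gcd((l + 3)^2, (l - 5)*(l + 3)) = l + 3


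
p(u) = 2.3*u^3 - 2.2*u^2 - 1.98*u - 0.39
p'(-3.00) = 73.32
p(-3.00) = -76.35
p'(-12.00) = 1044.42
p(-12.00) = -4267.83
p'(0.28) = -2.67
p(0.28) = -1.07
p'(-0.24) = -0.53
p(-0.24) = -0.07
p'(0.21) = -2.60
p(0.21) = -0.88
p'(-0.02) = -1.89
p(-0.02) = -0.35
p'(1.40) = 5.38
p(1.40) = -1.16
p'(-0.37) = 0.59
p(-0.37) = -0.08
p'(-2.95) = 71.05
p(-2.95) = -72.74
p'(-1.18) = 12.82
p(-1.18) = -4.90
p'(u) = 6.9*u^2 - 4.4*u - 1.98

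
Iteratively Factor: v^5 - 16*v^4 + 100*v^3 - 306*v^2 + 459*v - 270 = (v - 3)*(v^4 - 13*v^3 + 61*v^2 - 123*v + 90) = (v - 3)*(v - 2)*(v^3 - 11*v^2 + 39*v - 45) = (v - 3)^2*(v - 2)*(v^2 - 8*v + 15) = (v - 5)*(v - 3)^2*(v - 2)*(v - 3)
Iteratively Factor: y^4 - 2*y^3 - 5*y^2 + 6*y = (y + 2)*(y^3 - 4*y^2 + 3*y) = (y - 3)*(y + 2)*(y^2 - y) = y*(y - 3)*(y + 2)*(y - 1)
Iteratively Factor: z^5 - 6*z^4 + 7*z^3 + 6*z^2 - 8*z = (z - 4)*(z^4 - 2*z^3 - z^2 + 2*z) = (z - 4)*(z - 2)*(z^3 - z) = z*(z - 4)*(z - 2)*(z^2 - 1) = z*(z - 4)*(z - 2)*(z - 1)*(z + 1)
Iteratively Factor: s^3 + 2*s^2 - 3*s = (s)*(s^2 + 2*s - 3) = s*(s - 1)*(s + 3)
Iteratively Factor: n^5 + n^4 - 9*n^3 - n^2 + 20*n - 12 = (n - 1)*(n^4 + 2*n^3 - 7*n^2 - 8*n + 12) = (n - 1)*(n + 3)*(n^3 - n^2 - 4*n + 4) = (n - 2)*(n - 1)*(n + 3)*(n^2 + n - 2) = (n - 2)*(n - 1)^2*(n + 3)*(n + 2)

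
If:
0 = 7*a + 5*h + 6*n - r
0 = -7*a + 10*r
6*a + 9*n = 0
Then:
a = 10*r/7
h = -23*r/35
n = -20*r/21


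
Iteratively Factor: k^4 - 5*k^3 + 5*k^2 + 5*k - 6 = (k - 3)*(k^3 - 2*k^2 - k + 2) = (k - 3)*(k - 2)*(k^2 - 1) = (k - 3)*(k - 2)*(k + 1)*(k - 1)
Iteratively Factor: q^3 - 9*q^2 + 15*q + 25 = (q + 1)*(q^2 - 10*q + 25) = (q - 5)*(q + 1)*(q - 5)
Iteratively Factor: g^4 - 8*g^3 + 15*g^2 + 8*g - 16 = (g - 4)*(g^3 - 4*g^2 - g + 4) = (g - 4)*(g - 1)*(g^2 - 3*g - 4) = (g - 4)*(g - 1)*(g + 1)*(g - 4)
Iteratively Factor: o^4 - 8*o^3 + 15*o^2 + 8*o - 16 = (o - 4)*(o^3 - 4*o^2 - o + 4) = (o - 4)^2*(o^2 - 1) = (o - 4)^2*(o - 1)*(o + 1)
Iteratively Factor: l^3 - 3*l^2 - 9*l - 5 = (l - 5)*(l^2 + 2*l + 1) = (l - 5)*(l + 1)*(l + 1)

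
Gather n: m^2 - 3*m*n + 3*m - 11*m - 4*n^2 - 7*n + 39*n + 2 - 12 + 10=m^2 - 8*m - 4*n^2 + n*(32 - 3*m)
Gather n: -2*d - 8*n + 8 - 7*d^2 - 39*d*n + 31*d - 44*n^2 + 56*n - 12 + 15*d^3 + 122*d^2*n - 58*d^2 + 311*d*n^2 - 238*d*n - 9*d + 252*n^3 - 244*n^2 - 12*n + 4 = 15*d^3 - 65*d^2 + 20*d + 252*n^3 + n^2*(311*d - 288) + n*(122*d^2 - 277*d + 36)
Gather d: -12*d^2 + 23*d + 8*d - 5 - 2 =-12*d^2 + 31*d - 7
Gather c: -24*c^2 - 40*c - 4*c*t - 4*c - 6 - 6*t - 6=-24*c^2 + c*(-4*t - 44) - 6*t - 12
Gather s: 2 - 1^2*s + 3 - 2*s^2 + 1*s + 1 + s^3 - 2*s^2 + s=s^3 - 4*s^2 + s + 6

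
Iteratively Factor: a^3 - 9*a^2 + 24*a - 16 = (a - 4)*(a^2 - 5*a + 4) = (a - 4)*(a - 1)*(a - 4)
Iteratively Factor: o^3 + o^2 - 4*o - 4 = (o - 2)*(o^2 + 3*o + 2) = (o - 2)*(o + 1)*(o + 2)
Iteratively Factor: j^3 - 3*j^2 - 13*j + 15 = (j - 5)*(j^2 + 2*j - 3) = (j - 5)*(j + 3)*(j - 1)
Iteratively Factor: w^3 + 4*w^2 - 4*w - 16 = (w + 4)*(w^2 - 4) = (w + 2)*(w + 4)*(w - 2)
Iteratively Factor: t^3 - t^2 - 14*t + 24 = (t + 4)*(t^2 - 5*t + 6) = (t - 2)*(t + 4)*(t - 3)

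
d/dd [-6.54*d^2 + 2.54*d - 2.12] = 2.54 - 13.08*d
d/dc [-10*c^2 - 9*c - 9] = -20*c - 9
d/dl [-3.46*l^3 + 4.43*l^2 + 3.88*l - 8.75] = -10.38*l^2 + 8.86*l + 3.88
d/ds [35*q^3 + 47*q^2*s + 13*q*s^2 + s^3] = 47*q^2 + 26*q*s + 3*s^2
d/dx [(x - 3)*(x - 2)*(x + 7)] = 3*x^2 + 4*x - 29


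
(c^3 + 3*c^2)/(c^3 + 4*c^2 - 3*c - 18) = c^2/(c^2 + c - 6)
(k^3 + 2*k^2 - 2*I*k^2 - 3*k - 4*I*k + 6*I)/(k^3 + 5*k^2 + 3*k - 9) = (k - 2*I)/(k + 3)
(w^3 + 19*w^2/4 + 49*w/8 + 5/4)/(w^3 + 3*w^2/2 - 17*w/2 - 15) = (w + 1/4)/(w - 3)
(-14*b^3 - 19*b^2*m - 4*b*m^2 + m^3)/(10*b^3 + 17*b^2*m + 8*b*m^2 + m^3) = (-7*b + m)/(5*b + m)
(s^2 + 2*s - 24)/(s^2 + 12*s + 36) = (s - 4)/(s + 6)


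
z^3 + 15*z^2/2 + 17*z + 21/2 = (z + 1)*(z + 3)*(z + 7/2)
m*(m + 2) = m^2 + 2*m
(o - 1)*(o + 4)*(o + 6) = o^3 + 9*o^2 + 14*o - 24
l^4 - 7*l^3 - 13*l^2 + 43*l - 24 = (l - 8)*(l - 1)^2*(l + 3)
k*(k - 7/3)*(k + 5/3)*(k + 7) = k^4 + 19*k^3/3 - 77*k^2/9 - 245*k/9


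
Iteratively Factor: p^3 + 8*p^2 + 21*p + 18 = (p + 2)*(p^2 + 6*p + 9) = (p + 2)*(p + 3)*(p + 3)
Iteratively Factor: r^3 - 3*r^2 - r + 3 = (r - 3)*(r^2 - 1) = (r - 3)*(r + 1)*(r - 1)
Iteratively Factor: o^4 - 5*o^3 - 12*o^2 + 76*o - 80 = (o - 5)*(o^3 - 12*o + 16) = (o - 5)*(o - 2)*(o^2 + 2*o - 8) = (o - 5)*(o - 2)*(o + 4)*(o - 2)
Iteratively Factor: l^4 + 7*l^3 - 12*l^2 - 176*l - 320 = (l - 5)*(l^3 + 12*l^2 + 48*l + 64) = (l - 5)*(l + 4)*(l^2 + 8*l + 16) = (l - 5)*(l + 4)^2*(l + 4)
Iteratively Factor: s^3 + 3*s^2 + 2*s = (s)*(s^2 + 3*s + 2) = s*(s + 1)*(s + 2)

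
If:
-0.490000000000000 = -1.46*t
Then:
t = 0.34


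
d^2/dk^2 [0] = 0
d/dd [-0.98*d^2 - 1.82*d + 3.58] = -1.96*d - 1.82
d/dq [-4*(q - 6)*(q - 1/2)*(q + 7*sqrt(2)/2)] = -12*q^2 - 28*sqrt(2)*q + 52*q - 12 + 91*sqrt(2)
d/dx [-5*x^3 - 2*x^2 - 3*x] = -15*x^2 - 4*x - 3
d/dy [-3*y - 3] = -3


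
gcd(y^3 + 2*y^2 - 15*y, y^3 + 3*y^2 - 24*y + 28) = 1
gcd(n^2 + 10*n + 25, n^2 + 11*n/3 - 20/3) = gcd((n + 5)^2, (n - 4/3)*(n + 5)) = n + 5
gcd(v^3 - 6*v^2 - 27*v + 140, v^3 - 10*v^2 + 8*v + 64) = v - 4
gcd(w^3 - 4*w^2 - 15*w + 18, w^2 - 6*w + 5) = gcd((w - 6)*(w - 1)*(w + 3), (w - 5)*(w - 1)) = w - 1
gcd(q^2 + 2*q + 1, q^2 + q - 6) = 1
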